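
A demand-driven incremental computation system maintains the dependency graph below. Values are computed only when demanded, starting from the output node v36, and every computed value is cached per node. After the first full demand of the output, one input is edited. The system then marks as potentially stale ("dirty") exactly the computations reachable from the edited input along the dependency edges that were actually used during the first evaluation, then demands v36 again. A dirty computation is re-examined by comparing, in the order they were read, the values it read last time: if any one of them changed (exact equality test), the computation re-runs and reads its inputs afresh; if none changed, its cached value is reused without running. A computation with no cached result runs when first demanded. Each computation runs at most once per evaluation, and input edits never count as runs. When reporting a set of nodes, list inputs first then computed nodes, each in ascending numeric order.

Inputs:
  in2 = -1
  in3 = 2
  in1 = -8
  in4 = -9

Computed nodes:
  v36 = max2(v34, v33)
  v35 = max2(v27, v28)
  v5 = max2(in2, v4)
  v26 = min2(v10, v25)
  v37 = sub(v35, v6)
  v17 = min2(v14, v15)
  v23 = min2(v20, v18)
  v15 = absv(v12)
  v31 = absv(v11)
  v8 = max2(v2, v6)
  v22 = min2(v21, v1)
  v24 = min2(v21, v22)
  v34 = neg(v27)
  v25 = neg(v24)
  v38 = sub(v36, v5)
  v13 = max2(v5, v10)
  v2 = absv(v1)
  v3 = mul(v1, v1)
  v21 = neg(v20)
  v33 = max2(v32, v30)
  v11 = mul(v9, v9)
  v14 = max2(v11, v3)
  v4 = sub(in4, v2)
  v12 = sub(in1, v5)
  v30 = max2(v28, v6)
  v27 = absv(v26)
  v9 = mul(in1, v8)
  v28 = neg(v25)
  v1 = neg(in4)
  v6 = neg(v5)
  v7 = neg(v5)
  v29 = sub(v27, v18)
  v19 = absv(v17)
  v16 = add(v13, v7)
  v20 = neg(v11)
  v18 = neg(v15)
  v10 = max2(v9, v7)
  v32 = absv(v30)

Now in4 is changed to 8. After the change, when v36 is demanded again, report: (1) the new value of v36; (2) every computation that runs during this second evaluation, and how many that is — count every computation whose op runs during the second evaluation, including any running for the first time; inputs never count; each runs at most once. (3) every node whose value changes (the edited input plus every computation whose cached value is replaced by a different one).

New value of v36: 0.
Computations that run: v1, v2, v4, v5, v6, v7, v8, v9, v10, v11, v20, v21, v22, v24, v25, v26, v27, v28, v30, v32, v33, v34, v36 — 23 in total.
Values that change: in4, v1, v2, v4, v5, v6, v7, v8, v9, v10, v11, v20, v21, v22, v24, v25, v26, v27, v28, v30, v32, v33, v34, v36.

First evaluation (everything demanded from the output):
  v1 = neg(-9) = 9
  v2 = absv(9) = 9
  v4 = sub(-9, 9) = -18
  v5 = max2(-1, -18) = -1
  v6 = neg(-1) = 1
  v7 = neg(-1) = 1
  v8 = max2(9, 1) = 9
  v9 = mul(-8, 9) = -72
  v10 = max2(-72, 1) = 1
  v11 = mul(-72, -72) = 5184
  v20 = neg(5184) = -5184
  v21 = neg(-5184) = 5184
  v22 = min2(5184, 9) = 9
  v24 = min2(5184, 9) = 9
  v25 = neg(9) = -9
  v26 = min2(1, -9) = -9
  v27 = absv(-9) = 9
  v28 = neg(-9) = 9
  v30 = max2(9, 1) = 9
  v32 = absv(9) = 9
  v33 = max2(9, 9) = 9
  v34 = neg(9) = -9
  v36 = max2(-9, 9) = 9

Propagation after the edit:
  v1: runs — in4 -9->8; result -8.
  v2: runs — v1 9->-8; result 8.
  v4: runs — in4 -9->8; v2 9->8; result 0.
  v5: runs — v4 -18->0; result 0.
  v6: runs — v5 -1->0; result 0.
  v7: runs — v5 -1->0; result 0.
  v8: runs — v2 9->8; v6 1->0; result 8.
  v9: runs — v8 9->8; result -64.
  v10: runs — v9 -72->-64; v7 1->0; result 0.
  v11: runs — v9 -72->-64; v9 -72->-64; result 4096.
  v20: runs — v11 5184->4096; result -4096.
  v21: runs — v20 -5184->-4096; result 4096.
  v22: runs — v21 5184->4096; v1 9->-8; result -8.
  v24: runs — v21 5184->4096; v22 9->-8; result -8.
  v25: runs — v24 9->-8; result 8.
  v26: runs — v10 1->0; v25 -9->8; result 0.
  v27: runs — v26 -9->0; result 0.
  v28: runs — v25 -9->8; result -8.
  v30: runs — v28 9->-8; v6 1->0; result 0.
  v32: runs — v30 9->0; result 0.
  v33: runs — v32 9->0; v30 9->0; result 0.
  v34: runs — v27 9->0; result 0.
  v36: runs — v34 -9->0; v33 9->0; result 0.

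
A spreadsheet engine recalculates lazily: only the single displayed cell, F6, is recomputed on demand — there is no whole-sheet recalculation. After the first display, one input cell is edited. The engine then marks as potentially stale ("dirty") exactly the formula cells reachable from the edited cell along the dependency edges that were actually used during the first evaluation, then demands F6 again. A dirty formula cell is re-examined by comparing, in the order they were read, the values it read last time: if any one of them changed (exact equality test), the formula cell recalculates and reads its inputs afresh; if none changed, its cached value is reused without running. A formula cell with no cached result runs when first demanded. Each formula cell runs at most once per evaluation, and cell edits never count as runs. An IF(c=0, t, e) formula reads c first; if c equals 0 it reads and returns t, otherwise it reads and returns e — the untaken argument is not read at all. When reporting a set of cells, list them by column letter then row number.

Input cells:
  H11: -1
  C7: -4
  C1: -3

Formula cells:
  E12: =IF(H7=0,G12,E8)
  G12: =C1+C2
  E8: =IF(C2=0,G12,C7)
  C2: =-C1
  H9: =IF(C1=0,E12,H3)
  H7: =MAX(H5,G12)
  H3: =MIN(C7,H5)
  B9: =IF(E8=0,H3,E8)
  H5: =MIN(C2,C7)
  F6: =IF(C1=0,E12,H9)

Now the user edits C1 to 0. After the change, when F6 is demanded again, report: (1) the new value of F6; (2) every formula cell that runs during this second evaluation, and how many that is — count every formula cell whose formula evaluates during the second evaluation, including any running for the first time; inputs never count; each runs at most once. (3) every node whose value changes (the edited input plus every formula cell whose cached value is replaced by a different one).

New value of F6: 0.
Formula cells that run: C2, E12, F6, G12, H5, H7 — 6 in total.
Values that change: C1, C2, F6.
Key observation: a condition flipped, so demand moved to the other branch — H3, H9 are never re-examined.

First evaluation (everything demanded from the output):
  C2 = -(-3) = 3
  H5 = MIN(3, -4) = -4
  H3 = MIN(-4, -4) = -4
  H9 = IF(C1=0: C1=-3 -> else branch H3) = -4
  F6 = IF(C1=0: C1=-3 -> else branch H9) = -4

Propagation after the edit:
  C2: runs — C1 -3->0; result 0.
  G12: demanded for the first time — runs, produces 0.
  H5: runs — C2 3->0; result -4 (same value as before).
  H3: marked dirty but never re-examined — demand shifted away from it.
  H7: demanded for the first time — runs, produces 0.
  E12: demanded for the first time — runs, produces 0.
  H9: marked dirty but never re-examined — demand shifted away from it.
  F6: runs — C1 -3->0; result 0.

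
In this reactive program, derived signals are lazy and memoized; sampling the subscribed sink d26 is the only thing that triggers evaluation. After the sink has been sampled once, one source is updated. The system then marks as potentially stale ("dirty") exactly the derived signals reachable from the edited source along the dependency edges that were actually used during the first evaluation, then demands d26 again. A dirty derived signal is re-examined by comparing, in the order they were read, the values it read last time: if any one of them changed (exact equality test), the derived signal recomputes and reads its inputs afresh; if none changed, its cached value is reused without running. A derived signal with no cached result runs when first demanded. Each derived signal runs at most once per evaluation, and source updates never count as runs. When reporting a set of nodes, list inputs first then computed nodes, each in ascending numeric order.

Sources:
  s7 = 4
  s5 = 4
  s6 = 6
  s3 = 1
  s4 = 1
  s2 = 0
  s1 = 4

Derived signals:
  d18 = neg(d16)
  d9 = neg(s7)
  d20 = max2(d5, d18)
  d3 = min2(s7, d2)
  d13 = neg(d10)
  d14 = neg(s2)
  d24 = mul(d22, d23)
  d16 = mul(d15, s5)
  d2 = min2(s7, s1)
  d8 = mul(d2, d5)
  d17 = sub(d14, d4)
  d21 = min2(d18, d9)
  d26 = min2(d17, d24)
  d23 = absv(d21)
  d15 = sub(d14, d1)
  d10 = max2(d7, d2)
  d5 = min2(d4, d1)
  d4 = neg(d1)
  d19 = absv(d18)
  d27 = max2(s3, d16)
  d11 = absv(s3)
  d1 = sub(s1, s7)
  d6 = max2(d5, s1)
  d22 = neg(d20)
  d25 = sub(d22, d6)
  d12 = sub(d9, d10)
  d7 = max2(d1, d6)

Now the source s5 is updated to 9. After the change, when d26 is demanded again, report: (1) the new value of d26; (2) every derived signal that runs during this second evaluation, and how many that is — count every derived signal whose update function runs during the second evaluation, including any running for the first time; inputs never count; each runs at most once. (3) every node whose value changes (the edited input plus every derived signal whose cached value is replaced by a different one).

Demanding d26 again yields 0.
1 derived signals run: d16.
The nodes whose values change: s5.
Note the absorption at d16: it re-runs yet its value is the same, leaving the output's value untouched.

First demand of the output computes:
  d1 = sub(4, 4) = 0
  d4 = neg(0) = 0
  d5 = min2(0, 0) = 0
  d9 = neg(4) = -4
  d14 = neg(0) = 0
  d15 = sub(0, 0) = 0
  d16 = mul(0, 4) = 0
  d17 = sub(0, 0) = 0
  d18 = neg(0) = 0
  d20 = max2(0, 0) = 0
  d21 = min2(0, -4) = -4
  d22 = neg(0) = 0
  d23 = absv(-4) = 4
  d24 = mul(0, 4) = 0
  d26 = min2(0, 0) = 0

After the edit, cleaning proceeds:
  d16: a read changed (s5 4->9) — executes, giving 0 — identical to its old value.
  d18: dirty, but its reads are unchanged (d16 unchanged); cached 0 stands.
  d20: dirty, but its reads are unchanged (d5 unchanged, d18 unchanged); cached 0 stands.
  d21: dirty, but its reads are unchanged (d18 unchanged, d9 unchanged); cached -4 stands.
  d22: dirty, but its reads are unchanged (d20 unchanged); cached 0 stands.
  d23: dirty, but its reads are unchanged (d21 unchanged); cached 4 stands.
  d24: dirty, but its reads are unchanged (d22 unchanged, d23 unchanged); cached 0 stands.
  d26: dirty, but its reads are unchanged (d17 unchanged, d24 unchanged); cached 0 stands.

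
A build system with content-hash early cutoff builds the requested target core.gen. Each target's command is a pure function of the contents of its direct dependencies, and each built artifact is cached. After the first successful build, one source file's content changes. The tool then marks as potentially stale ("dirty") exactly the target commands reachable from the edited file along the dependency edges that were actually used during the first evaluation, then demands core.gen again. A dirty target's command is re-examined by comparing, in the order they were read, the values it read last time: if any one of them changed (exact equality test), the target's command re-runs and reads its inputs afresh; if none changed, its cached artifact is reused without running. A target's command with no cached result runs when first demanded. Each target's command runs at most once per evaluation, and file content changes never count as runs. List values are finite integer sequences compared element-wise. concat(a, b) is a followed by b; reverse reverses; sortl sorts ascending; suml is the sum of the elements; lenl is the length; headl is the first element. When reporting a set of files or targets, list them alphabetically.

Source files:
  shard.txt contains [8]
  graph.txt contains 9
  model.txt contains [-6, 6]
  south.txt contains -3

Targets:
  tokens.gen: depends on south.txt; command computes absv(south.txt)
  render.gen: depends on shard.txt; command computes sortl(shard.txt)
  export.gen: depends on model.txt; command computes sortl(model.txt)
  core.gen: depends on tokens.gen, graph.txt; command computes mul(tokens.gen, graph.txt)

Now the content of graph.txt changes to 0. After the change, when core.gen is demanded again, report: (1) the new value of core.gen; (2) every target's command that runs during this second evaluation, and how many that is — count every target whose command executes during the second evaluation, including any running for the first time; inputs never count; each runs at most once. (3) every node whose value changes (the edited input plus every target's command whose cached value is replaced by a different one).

New value of core.gen: 0.
Target commands that run: core.gen — 1 in total.
Values that change: core.gen, graph.txt.

First evaluation (everything demanded from the output):
  tokens.gen = absv(-3) = 3
  core.gen = mul(3, 9) = 27

Propagation after the edit:
  core.gen: runs — graph.txt 9->0; result 0.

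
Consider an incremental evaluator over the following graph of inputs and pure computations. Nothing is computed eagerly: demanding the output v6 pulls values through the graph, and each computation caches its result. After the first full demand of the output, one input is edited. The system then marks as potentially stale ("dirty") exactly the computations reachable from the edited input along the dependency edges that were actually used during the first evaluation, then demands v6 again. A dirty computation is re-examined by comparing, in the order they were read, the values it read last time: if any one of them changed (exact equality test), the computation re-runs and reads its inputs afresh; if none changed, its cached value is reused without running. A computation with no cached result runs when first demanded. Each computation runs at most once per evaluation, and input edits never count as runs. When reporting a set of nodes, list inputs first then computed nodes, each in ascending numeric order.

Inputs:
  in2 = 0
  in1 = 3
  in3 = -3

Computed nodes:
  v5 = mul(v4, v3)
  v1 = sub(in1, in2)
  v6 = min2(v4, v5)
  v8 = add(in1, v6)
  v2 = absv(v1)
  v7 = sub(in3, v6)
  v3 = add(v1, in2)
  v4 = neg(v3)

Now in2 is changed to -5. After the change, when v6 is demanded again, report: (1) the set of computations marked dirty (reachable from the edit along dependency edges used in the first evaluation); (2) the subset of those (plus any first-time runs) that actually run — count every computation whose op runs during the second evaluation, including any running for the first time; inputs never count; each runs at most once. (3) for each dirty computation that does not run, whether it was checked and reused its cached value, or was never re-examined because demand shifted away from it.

Initial pass — values computed on the first demand:
  v1 = sub(3, 0) = 3
  v3 = add(3, 0) = 3
  v4 = neg(3) = -3
  v5 = mul(-3, 3) = -9
  v6 = min2(-3, -9) = -9

Second demand — change propagation:
  v1: re-runs because in2 0->-5; new result 8.
  v3: re-runs because v1 3->8; in2 0->-5; new result 3 (unchanged).
  v4: re-examined; everything it read last time is the same (v3 unchanged) — cache -3 kept, no run.
  v5: re-examined; everything it read last time is the same (v4 unchanged, v3 unchanged) — cache -9 kept, no run.
  v6: re-examined; everything it read last time is the same (v4 unchanged, v5 unchanged) — cache -9 kept, no run.

The important point: v3 recomputes to an identical value, and the output ends up unchanged.

Dirty set: v1, v3, v4, v5, v6.
Run set: v1, v3 (2 run).
Re-examined without running (cache reused): v4, v5, v6.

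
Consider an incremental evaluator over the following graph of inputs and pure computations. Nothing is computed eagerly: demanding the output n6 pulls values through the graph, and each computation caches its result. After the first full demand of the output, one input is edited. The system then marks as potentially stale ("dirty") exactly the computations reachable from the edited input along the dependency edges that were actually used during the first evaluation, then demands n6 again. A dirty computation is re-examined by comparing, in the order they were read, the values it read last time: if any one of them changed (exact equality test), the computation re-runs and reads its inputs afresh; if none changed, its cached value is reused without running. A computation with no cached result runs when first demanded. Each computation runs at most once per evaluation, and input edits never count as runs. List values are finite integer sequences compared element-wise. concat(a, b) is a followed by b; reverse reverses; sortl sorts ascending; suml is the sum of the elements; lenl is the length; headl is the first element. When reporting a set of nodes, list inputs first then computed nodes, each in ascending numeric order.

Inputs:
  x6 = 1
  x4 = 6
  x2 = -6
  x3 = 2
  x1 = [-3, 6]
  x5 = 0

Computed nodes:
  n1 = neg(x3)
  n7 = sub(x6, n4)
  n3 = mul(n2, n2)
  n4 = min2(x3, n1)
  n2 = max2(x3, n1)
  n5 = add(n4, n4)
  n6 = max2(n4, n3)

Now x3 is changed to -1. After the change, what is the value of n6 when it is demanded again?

Initial pass — values computed on the first demand:
  n1 = neg(2) = -2
  n2 = max2(2, -2) = 2
  n3 = mul(2, 2) = 4
  n4 = min2(2, -2) = -2
  n6 = max2(-2, 4) = 4

Second demand — change propagation:
  n1: re-runs because x3 2->-1; new result 1.
  n2: re-runs because x3 2->-1; n1 -2->1; new result 1.
  n3: re-runs because n2 2->1; n2 2->1; new result 1.
  n4: re-runs because x3 2->-1; n1 -2->1; new result -1.
  n6: re-runs because n4 -2->-1; n3 4->1; new result 1.

n6 now evaluates to 1.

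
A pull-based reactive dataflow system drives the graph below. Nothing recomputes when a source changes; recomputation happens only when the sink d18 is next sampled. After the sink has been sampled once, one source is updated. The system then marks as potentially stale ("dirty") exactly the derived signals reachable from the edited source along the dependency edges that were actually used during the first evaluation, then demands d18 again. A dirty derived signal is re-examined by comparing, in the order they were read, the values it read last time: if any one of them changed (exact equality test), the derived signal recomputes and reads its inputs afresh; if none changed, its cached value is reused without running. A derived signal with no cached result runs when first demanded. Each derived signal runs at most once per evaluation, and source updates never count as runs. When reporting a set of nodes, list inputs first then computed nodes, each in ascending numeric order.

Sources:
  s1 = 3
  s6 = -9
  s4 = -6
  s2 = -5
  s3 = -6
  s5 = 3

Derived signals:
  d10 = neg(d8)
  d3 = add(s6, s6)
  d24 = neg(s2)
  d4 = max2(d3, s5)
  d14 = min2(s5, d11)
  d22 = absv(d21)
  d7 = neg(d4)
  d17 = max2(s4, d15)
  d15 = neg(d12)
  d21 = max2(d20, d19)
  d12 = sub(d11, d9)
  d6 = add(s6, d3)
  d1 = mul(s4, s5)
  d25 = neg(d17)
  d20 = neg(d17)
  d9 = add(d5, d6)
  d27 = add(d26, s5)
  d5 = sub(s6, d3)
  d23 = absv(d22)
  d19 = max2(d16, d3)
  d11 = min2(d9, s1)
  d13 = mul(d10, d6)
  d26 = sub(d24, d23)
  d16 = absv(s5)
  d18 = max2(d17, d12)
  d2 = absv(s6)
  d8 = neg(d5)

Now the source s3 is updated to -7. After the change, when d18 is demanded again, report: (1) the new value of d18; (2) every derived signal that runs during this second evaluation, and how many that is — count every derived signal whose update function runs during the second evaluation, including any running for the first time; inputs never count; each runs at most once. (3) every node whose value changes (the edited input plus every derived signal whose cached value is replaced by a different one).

First evaluation (everything demanded from the output):
  d3 = add(-9, -9) = -18
  d5 = sub(-9, -18) = 9
  d6 = add(-9, -18) = -27
  d9 = add(9, -27) = -18
  d11 = min2(-18, 3) = -18
  d12 = sub(-18, -18) = 0
  d15 = neg(0) = 0
  d17 = max2(-6, 0) = 0
  d18 = max2(0, 0) = 0

Propagation after the edit:
  s3 feeds no computation that the output demands — nothing is marked dirty and nothing runs.

Key observation: s3 is never demanded by the output, so the edit triggers no recomputation at all.

New value of d18: 0.
Derived signals that run: none — 0 in total.
Values that change: s3.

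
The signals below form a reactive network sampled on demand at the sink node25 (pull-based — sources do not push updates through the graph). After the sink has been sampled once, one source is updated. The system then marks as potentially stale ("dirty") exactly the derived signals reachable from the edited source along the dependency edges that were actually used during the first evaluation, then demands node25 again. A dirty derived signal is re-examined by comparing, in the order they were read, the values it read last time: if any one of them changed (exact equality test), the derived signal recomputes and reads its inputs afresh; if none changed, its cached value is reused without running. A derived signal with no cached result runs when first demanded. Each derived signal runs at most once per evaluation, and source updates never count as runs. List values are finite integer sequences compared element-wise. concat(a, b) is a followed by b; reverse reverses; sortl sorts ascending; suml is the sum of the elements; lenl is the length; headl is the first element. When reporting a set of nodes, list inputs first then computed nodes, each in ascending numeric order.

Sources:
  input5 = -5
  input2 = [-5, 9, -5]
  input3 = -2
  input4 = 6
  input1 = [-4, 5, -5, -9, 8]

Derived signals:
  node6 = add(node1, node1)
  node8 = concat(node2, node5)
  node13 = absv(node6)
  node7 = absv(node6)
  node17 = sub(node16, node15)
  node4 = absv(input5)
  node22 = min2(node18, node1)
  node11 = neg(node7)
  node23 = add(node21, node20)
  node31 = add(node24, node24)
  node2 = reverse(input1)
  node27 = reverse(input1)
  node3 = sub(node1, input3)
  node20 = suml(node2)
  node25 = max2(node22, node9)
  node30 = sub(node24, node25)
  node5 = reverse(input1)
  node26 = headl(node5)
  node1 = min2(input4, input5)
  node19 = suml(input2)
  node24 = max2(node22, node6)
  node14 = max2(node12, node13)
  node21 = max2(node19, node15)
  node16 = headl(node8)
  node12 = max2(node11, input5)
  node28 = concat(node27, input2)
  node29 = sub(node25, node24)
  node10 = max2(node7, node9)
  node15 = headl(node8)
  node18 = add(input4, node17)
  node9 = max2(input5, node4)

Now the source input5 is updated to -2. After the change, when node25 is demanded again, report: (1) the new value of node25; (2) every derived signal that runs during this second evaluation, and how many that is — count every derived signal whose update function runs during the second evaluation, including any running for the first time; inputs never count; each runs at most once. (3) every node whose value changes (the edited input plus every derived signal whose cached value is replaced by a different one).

Initial pass — values computed on the first demand:
  node1 = min2(6, -5) = -5
  node2 = reverse([-4, 5, -5, -9, 8]) = [8, -9, -5, 5, -4]
  node4 = absv(-5) = 5
  node5 = reverse([-4, 5, -5, -9, 8]) = [8, -9, -5, 5, -4]
  node8 = concat([8, -9, -5, 5, -4], [8, -9, -5, 5, -4]) = [8, -9, -5, 5, -4, 8, -9, -5, 5, -4]
  node9 = max2(-5, 5) = 5
  node15 = headl([8, -9, -5, 5, -4, 8, -9, -5, 5, -4]) = 8
  node16 = headl([8, -9, -5, 5, -4, 8, -9, -5, 5, -4]) = 8
  node17 = sub(8, 8) = 0
  node18 = add(6, 0) = 6
  node22 = min2(6, -5) = -5
  node25 = max2(-5, 5) = 5

Second demand — change propagation:
  node1: re-runs because input5 -5->-2; new result -2.
  node4: re-runs because input5 -5->-2; new result 2.
  node9: re-runs because input5 -5->-2; node4 5->2; new result 2.
  node22: re-runs because node1 -5->-2; new result -2.
  node25: re-runs because node22 -5->-2; node9 5->2; new result 2.

node25 now evaluates to 2.
Run set: node1, node4, node9, node22, node25 (5 run).
Changed values: input5, node1, node4, node9, node22, node25.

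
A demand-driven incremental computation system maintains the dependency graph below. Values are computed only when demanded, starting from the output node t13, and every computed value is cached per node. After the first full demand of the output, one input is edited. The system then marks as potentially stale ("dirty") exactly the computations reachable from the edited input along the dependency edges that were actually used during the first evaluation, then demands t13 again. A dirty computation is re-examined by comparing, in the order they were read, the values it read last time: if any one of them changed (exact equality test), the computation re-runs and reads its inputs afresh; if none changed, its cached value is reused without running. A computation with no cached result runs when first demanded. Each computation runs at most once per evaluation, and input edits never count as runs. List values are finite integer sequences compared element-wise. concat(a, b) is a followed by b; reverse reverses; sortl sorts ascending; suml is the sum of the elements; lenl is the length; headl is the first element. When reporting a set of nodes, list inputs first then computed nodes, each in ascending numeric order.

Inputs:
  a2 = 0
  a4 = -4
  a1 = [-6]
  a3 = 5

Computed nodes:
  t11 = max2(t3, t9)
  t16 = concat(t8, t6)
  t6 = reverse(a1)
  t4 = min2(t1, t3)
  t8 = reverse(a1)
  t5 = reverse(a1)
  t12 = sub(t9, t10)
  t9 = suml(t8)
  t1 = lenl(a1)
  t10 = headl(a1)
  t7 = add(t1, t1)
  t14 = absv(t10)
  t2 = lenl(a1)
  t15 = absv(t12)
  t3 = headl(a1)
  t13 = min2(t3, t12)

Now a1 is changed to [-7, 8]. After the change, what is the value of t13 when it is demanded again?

New value of t13: -7.

First evaluation (everything demanded from the output):
  t3 = headl([-6]) = -6
  t8 = reverse([-6]) = [-6]
  t9 = suml([-6]) = -6
  t10 = headl([-6]) = -6
  t12 = sub(-6, -6) = 0
  t13 = min2(-6, 0) = -6

Propagation after the edit:
  t3: runs — a1 [-6]->[-7, 8]; result -7.
  t8: runs — a1 [-6]->[-7, 8]; result [8, -7].
  t9: runs — t8 [-6]->[8, -7]; result 1.
  t10: runs — a1 [-6]->[-7, 8]; result -7.
  t12: runs — t9 -6->1; t10 -6->-7; result 8.
  t13: runs — t3 -6->-7; t12 0->8; result -7.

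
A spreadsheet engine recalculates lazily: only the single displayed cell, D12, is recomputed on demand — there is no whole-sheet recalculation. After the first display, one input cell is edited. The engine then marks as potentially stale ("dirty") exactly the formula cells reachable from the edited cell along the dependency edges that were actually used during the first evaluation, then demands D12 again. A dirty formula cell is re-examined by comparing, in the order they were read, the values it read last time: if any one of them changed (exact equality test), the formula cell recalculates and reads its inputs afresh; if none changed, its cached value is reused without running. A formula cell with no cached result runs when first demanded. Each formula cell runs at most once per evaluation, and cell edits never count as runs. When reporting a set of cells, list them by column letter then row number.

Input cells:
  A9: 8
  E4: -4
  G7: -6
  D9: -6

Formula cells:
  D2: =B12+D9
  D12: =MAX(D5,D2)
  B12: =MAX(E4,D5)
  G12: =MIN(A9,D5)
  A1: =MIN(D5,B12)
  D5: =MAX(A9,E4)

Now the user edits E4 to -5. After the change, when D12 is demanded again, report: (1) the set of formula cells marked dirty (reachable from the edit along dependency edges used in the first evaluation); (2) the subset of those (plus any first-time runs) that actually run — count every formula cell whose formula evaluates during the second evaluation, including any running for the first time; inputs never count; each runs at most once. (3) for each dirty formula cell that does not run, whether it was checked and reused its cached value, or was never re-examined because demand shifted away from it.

Marked dirty: B12, D2, D5, D12.
Formula cells that run: B12, D5 — 2 in total.
Checked but reused from cache: D2, D12.
Key observation: the cutoff stops propagation at D2 — its inputs' values are unchanged, so it reuses its cache.

First evaluation (everything demanded from the output):
  D5 = MAX(8, -4) = 8
  B12 = MAX(-4, 8) = 8
  D2 = 8 + -6 = 2
  D12 = MAX(8, 2) = 8

Propagation after the edit:
  D5: runs — E4 -4->-5; result 8 (same value as before).
  B12: runs — E4 -4->-5; result 8 (same value as before).
  D2: checked — values it read are unchanged (B12 unchanged, D9 unchanged); reused cached 2 without running.
  D12: checked — values it read are unchanged (D5 unchanged, D2 unchanged); reused cached 8 without running.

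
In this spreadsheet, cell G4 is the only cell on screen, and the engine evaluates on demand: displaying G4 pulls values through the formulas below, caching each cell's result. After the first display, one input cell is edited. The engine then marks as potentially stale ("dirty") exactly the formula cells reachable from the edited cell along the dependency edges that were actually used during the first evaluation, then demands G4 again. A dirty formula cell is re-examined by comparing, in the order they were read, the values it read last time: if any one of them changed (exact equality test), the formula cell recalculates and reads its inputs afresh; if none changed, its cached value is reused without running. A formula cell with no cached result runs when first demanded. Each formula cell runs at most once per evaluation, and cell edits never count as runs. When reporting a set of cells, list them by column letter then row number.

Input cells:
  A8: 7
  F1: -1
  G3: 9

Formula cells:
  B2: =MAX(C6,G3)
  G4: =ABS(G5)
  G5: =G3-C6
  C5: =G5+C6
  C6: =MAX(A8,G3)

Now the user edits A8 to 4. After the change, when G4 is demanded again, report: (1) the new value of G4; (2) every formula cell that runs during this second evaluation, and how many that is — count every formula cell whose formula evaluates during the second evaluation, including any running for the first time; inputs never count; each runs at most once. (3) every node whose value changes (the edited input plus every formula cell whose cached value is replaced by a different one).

G4 now evaluates to 0.
Run set: C6 (1 run).
Changed values: A8.
The important point: C6 recomputes to an identical value, and the output ends up unchanged.

Initial pass — values computed on the first demand:
  C6 = MAX(7, 9) = 9
  G5 = 9 - 9 = 0
  G4 = ABS(0) = 0

Second demand — change propagation:
  C6: re-runs because A8 7->4; new result 9 (unchanged).
  G5: re-examined; everything it read last time is the same (G3 unchanged, C6 unchanged) — cache 0 kept, no run.
  G4: re-examined; everything it read last time is the same (G5 unchanged) — cache 0 kept, no run.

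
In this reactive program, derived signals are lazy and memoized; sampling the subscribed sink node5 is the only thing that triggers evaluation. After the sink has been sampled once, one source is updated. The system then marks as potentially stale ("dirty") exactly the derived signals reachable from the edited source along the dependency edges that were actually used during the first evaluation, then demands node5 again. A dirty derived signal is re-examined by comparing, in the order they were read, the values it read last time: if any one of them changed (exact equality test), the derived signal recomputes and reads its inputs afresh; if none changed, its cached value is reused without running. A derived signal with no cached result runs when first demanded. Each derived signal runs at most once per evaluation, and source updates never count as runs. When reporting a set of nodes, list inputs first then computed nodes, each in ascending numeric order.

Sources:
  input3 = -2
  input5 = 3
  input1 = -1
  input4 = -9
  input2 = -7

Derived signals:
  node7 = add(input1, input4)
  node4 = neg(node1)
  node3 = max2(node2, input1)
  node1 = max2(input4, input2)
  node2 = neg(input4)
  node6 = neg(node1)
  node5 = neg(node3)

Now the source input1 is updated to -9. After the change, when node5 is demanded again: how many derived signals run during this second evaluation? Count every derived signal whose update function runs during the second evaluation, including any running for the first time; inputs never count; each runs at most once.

First demand of the output computes:
  node2 = neg(-9) = 9
  node3 = max2(9, -1) = 9
  node5 = neg(9) = -9

After the edit, cleaning proceeds:
  node3: a read changed (input1 -1->-9) — executes, giving 9 — identical to its old value.
  node5: dirty, but its reads are unchanged (node3 unchanged); cached -9 stands.

Note the absorption at node3: it re-runs yet its value is the same, leaving the output's value untouched.

1 derived signals run: node3.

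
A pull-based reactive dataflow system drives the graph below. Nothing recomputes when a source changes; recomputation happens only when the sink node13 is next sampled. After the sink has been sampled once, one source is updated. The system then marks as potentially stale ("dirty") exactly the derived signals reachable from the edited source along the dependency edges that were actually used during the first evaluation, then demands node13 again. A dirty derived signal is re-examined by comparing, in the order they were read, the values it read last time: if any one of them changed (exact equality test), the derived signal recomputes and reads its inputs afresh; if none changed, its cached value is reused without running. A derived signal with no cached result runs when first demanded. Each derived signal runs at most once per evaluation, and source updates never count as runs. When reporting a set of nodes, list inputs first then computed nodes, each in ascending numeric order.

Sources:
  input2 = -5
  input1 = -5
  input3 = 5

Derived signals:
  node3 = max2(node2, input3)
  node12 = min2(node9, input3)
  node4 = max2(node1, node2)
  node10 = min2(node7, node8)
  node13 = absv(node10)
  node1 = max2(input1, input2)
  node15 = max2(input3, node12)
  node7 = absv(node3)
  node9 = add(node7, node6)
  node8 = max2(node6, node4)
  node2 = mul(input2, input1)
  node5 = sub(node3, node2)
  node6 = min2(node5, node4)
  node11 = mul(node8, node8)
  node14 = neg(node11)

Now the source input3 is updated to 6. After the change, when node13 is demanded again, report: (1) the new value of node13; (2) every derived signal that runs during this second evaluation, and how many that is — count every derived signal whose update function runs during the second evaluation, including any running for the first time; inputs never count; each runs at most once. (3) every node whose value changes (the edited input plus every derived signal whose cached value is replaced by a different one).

First evaluation (everything demanded from the output):
  node1 = max2(-5, -5) = -5
  node2 = mul(-5, -5) = 25
  node3 = max2(25, 5) = 25
  node4 = max2(-5, 25) = 25
  node5 = sub(25, 25) = 0
  node6 = min2(0, 25) = 0
  node7 = absv(25) = 25
  node8 = max2(0, 25) = 25
  node10 = min2(25, 25) = 25
  node13 = absv(25) = 25

Propagation after the edit:
  node3: runs — input3 5->6; result 25 (same value as before).
  node5: checked — values it read are unchanged (node3 unchanged, node2 unchanged); reused cached 0 without running.
  node6: checked — values it read are unchanged (node5 unchanged, node4 unchanged); reused cached 0 without running.
  node7: checked — values it read are unchanged (node3 unchanged); reused cached 25 without running.
  node8: checked — values it read are unchanged (node6 unchanged, node4 unchanged); reused cached 25 without running.
  node10: checked — values it read are unchanged (node7 unchanged, node8 unchanged); reused cached 25 without running.
  node13: checked — values it read are unchanged (node10 unchanged); reused cached 25 without running.

Key observation: the change is absorbed at node3 — it re-runs but produces the same value, and the output's value is unchanged.

New value of node13: 25.
Derived signals that run: node3 — 1 in total.
Values that change: input3.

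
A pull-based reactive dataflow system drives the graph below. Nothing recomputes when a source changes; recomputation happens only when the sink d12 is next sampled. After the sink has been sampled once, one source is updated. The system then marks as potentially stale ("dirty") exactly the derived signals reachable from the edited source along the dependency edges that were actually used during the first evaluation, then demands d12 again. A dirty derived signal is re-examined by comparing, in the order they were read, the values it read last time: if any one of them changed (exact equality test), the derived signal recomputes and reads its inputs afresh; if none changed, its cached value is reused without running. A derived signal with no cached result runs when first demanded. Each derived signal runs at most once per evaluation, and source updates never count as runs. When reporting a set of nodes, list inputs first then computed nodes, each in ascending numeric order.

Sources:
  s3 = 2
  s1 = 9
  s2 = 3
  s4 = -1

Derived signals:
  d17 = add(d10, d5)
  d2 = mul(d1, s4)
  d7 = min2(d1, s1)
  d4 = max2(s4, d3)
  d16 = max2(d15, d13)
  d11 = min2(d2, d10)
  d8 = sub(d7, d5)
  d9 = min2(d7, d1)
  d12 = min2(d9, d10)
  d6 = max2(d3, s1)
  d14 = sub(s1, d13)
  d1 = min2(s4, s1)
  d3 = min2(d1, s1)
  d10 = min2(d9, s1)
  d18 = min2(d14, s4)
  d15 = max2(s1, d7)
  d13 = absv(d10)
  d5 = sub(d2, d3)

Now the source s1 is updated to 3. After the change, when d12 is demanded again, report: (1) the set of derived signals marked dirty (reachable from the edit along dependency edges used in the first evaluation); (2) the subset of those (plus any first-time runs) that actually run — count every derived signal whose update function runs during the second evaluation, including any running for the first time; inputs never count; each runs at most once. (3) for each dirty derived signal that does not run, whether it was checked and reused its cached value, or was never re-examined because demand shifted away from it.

Marked dirty: d1, d7, d9, d10, d12.
Derived signals that run: d1, d7, d10 — 3 in total.
Checked but reused from cache: d9, d12.
Key observation: the cutoff stops propagation at d9 — its inputs' values are unchanged, so it reuses its cache.

First evaluation (everything demanded from the output):
  d1 = min2(-1, 9) = -1
  d7 = min2(-1, 9) = -1
  d9 = min2(-1, -1) = -1
  d10 = min2(-1, 9) = -1
  d12 = min2(-1, -1) = -1

Propagation after the edit:
  d1: runs — s1 9->3; result -1 (same value as before).
  d7: runs — s1 9->3; result -1 (same value as before).
  d9: checked — values it read are unchanged (d7 unchanged, d1 unchanged); reused cached -1 without running.
  d10: runs — s1 9->3; result -1 (same value as before).
  d12: checked — values it read are unchanged (d9 unchanged, d10 unchanged); reused cached -1 without running.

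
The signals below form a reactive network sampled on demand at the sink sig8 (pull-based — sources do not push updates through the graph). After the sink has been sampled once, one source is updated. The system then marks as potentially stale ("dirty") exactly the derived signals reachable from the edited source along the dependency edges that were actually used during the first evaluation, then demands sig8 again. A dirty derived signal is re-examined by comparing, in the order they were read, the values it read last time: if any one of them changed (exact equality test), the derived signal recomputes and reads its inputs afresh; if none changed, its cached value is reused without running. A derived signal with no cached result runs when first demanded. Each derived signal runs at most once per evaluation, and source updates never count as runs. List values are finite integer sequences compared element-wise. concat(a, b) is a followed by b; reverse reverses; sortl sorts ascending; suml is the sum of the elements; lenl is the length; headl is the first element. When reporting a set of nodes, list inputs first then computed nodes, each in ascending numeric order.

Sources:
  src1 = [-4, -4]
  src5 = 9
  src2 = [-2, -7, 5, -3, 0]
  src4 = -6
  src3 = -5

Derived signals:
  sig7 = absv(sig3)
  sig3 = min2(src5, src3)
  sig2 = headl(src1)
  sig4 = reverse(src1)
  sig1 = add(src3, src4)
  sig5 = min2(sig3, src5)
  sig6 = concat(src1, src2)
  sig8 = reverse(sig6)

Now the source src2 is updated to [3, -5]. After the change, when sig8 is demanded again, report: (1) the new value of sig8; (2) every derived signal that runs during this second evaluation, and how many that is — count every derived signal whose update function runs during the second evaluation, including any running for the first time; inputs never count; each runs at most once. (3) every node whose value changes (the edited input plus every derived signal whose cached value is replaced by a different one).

sig8 now evaluates to [-5, 3, -4, -4].
Run set: sig6, sig8 (2 run).
Changed values: src2, sig6, sig8.

Initial pass — values computed on the first demand:
  sig6 = concat([-4, -4], [-2, -7, 5, -3, 0]) = [-4, -4, -2, -7, 5, -3, 0]
  sig8 = reverse([-4, -4, -2, -7, 5, -3, 0]) = [0, -3, 5, -7, -2, -4, -4]

Second demand — change propagation:
  sig6: re-runs because src2 [-2, -7, 5, -3, 0]->[3, -5]; new result [-4, -4, 3, -5].
  sig8: re-runs because sig6 [-4, -4, -2, -7, 5, -3, 0]->[-4, -4, 3, -5]; new result [-5, 3, -4, -4].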